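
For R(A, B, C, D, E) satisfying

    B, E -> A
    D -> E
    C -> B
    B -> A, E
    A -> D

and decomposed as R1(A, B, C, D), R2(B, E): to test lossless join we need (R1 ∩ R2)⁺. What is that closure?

R1 ∩ R2 = {B}.
B → A, E applies, adding A, E
A → D applies, adding D
Closure: {A, B, D, E}.

A, B, D, E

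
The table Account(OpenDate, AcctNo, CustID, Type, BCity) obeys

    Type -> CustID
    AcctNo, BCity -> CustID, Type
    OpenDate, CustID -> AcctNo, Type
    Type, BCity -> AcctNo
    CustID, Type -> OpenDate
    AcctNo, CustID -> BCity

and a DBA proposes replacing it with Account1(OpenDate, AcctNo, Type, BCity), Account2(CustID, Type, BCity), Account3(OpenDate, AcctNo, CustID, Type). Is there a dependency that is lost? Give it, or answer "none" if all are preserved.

Type → CustID lies within Account2.
AcctNo, BCity → CustID, Type: restricted closure across fragments reaches CustID, Type.
OpenDate, CustID → AcctNo, Type lies within Account3.
Type, BCity → AcctNo lies within Account1.
CustID, Type → OpenDate lies within Account3.
AcctNo, CustID → BCity: restricted closure across fragments reaches BCity.
Every dependency is enforceable on the fragments, so the decomposition is dependency-preserving.

none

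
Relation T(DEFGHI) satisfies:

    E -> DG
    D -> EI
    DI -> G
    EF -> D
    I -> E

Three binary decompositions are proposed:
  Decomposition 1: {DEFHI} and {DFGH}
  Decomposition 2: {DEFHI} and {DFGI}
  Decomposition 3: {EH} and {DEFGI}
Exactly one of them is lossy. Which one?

Decomposition 3

Decomposition 1: common = {DFH}, closure = {DEFGHI} → lossless.
Decomposition 2: common = {DFI}, closure = {DEFGI} → lossless.
Decomposition 3: common = {E}, closure = {DEGI} → lossy.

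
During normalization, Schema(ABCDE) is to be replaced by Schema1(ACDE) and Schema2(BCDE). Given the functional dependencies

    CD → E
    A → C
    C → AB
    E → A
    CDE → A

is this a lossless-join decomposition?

Common attributes: Schema1 ∩ Schema2 = {CDE}.
Closure of {CDE}: C → AB applies, adding AB. So (CDE)⁺ = {ABCDE}.
This closure contains every attribute of Schema1, so Schema1 ∩ Schema2 → Schema1. The join is lossless.

Yes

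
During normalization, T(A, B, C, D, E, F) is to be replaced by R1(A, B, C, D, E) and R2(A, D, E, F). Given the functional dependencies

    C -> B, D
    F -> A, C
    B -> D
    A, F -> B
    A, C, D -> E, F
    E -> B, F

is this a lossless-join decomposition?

Common attributes: R1 ∩ R2 = {A, D, E}.
Closure of {A, D, E}: E → B, F applies, adding B, F; F → A, C applies, adding C. So (A, D, E)⁺ = {A, B, C, D, E, F}.
This closure contains every attribute of R1, so R1 ∩ R2 → R1. The join is lossless.

Yes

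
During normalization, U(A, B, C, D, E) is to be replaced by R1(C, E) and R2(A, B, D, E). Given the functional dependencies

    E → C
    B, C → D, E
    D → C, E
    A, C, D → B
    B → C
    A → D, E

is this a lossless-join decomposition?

Common attributes: R1 ∩ R2 = {E}.
Closure of {E}: E → C applies, adding C. So (E)⁺ = {C, E}.
This closure contains every attribute of R1, so R1 ∩ R2 → R1. The join is lossless.

Yes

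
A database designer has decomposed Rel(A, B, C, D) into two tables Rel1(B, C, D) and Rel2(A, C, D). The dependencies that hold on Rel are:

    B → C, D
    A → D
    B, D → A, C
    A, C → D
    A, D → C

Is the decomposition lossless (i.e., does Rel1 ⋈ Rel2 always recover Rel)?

Common attributes: Rel1 ∩ Rel2 = {C, D}.
No dependency enlarges {C, D}, so (C, D)⁺ = {C, D}.
The closure contains neither all of Rel1 = {B, C, D} nor all of Rel2 = {A, C, D}, so the common attributes are not a superkey of either fragment. The join is lossy.

No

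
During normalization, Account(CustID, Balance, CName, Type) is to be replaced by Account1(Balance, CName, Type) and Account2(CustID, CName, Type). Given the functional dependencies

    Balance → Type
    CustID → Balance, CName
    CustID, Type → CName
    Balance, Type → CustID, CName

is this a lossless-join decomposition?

Common attributes: Account1 ∩ Account2 = {CName, Type}.
No dependency enlarges {CName, Type}, so (CName, Type)⁺ = {CName, Type}.
The closure contains neither all of Account1 = {Balance, CName, Type} nor all of Account2 = {CustID, CName, Type}, so the common attributes are not a superkey of either fragment. The join is lossy.

No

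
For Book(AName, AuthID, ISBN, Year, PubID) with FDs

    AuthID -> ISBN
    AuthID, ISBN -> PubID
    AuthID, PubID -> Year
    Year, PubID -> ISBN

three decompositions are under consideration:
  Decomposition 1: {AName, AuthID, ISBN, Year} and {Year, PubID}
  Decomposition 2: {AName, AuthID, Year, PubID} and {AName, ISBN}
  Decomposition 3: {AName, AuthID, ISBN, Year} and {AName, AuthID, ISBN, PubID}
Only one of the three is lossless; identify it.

Decomposition 3

Decomposition 1: common = {Year}, closure = {Year} → lossy.
Decomposition 2: common = {AName}, closure = {AName} → lossy.
Decomposition 3: common = {AName, AuthID, ISBN}, closure = {AName, AuthID, ISBN, Year, PubID} → lossless.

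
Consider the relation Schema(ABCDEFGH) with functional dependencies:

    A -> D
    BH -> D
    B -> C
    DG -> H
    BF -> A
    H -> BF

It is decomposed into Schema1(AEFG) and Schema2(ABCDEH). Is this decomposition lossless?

Common attributes: Schema1 ∩ Schema2 = {AE}.
Closure of {AE}: A → D applies, adding D. So (AE)⁺ = {ADE}.
The closure contains neither all of Schema1 = {AEFG} nor all of Schema2 = {ABCDEH}, so the common attributes are not a superkey of either fragment. The join is lossy.

No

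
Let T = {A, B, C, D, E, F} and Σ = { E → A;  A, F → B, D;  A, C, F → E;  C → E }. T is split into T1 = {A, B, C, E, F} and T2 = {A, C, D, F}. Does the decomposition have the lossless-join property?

Common attributes: T1 ∩ T2 = {A, C, F}.
Closure of {A, C, F}: A, F → B, D applies, adding B, D; A, C, F → E applies, adding E. So (A, C, F)⁺ = {A, B, C, D, E, F}.
This closure contains every attribute of T1, so T1 ∩ T2 → T1. The join is lossless.

Yes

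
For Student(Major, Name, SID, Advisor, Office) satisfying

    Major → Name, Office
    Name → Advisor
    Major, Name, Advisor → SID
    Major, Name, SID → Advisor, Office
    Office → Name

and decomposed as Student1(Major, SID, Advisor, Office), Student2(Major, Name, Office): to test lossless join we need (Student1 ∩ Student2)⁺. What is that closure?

Major, Name, SID, Advisor, Office

Student1 ∩ Student2 = {Major, Office}.
Major → Name, Office applies, adding Name
Name → Advisor applies, adding Advisor
Major, Name, Advisor → SID applies, adding SID
Closure: {Major, Name, SID, Advisor, Office}.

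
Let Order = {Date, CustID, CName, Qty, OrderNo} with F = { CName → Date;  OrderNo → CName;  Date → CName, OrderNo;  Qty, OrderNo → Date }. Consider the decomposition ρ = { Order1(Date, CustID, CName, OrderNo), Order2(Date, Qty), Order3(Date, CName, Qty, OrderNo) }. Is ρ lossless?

Chase test. Columns are Date, CustID, CName, Qty, OrderNo; row i has aⱼ where attribute j ∈ Orderi, else bᵢⱼ.
Initial tableau (one row per fragment):
  row 1: a1 a2 a3 b14 a5
  row 2: a1 b22 b23 a4 b25
  row 3: a1 b32 a3 a4 a5
Rows 1 and 2 agree on Date; apply Date→CName, OrderNo and equate their CName, OrderNo entries.
No row becomes fully distinguished — the join is lossy.

No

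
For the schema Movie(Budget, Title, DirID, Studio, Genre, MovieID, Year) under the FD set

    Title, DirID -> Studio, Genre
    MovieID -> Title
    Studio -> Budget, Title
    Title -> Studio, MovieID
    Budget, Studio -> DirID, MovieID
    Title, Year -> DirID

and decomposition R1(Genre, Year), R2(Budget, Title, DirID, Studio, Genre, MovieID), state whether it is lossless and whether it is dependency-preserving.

lossy but dependency-preserving

Lossless test: (Genre)⁺ = {Genre}, which is a superkey of neither fragment — lossy.
Dependency preservation: Title, Year → DirID is not contained in any single fragment, but the restricted closure of its left-hand side across the fragments still reaches the right-hand side; the remaining FDs each lie inside some fragment. All dependencies are preserved.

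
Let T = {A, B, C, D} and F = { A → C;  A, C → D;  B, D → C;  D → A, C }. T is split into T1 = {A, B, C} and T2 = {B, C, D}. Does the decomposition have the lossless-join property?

Common attributes: T1 ∩ T2 = {B, C}.
No dependency enlarges {B, C}, so (B, C)⁺ = {B, C}.
The closure contains neither all of T1 = {A, B, C} nor all of T2 = {B, C, D}, so the common attributes are not a superkey of either fragment. The join is lossy.

No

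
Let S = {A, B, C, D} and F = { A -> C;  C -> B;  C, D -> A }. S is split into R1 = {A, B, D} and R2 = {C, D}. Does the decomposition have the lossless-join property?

No

Common attributes: R1 ∩ R2 = {D}.
No dependency enlarges {D}, so (D)⁺ = {D}.
The closure contains neither all of R1 = {A, B, D} nor all of R2 = {C, D}, so the common attributes are not a superkey of either fragment. The join is lossy.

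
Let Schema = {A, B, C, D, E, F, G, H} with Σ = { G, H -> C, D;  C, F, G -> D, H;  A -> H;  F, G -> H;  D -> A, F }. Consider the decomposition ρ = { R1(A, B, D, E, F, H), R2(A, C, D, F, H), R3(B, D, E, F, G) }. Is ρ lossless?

Chase test. Columns are A, B, C, D, E, F, G, H; row i has aⱼ where attribute j ∈ Ri, else bᵢⱼ.
Initial tableau (one row per fragment):
  row 1: a1 a2 b13 a4 a5 a6 b17 a8
  row 2: a1 b22 a3 a4 b25 a6 b27 a8
  row 3: b31 a2 b33 a4 a5 a6 a7 b38
Rows 1 and 3 agree on D; apply D→A, F and equate their A, F entries.
Rows 1 and 3 agree on A; apply A→H and equate their H entries.
No row becomes fully distinguished — the join is lossy.

No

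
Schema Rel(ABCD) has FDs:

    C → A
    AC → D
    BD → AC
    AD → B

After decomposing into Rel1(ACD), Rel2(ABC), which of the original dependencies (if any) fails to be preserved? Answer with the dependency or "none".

Check BD → AC: no single fragment contains all of {ABCD}, and the restricted closure of {BD} across the fragments never reaches {AC}.
C → A is preserved.
AC → D is preserved.
AD → B is preserved.

BD → AC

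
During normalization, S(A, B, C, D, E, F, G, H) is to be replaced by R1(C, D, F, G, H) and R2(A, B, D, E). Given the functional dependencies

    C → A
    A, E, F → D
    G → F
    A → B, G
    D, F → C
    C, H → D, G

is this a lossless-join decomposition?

No

Common attributes: R1 ∩ R2 = {D}.
No dependency enlarges {D}, so (D)⁺ = {D}.
The closure contains neither all of R1 = {C, D, F, G, H} nor all of R2 = {A, B, D, E}, so the common attributes are not a superkey of either fragment. The join is lossy.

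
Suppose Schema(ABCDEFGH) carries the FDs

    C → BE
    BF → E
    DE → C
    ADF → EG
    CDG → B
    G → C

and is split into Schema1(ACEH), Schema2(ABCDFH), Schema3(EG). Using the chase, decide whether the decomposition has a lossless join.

No

Chase test. Columns are ABCDEFGH; row i has aⱼ where attribute j ∈ Schemai, else bᵢⱼ.
Initial tableau (one row per fragment):
  row 1: a1 b12 a3 b14 a5 b16 b17 a8
  row 2: a1 a2 a3 a4 b25 a6 b27 a8
  row 3: b31 b32 b33 b34 a5 b36 a7 b38
Rows 1 and 2 agree on C; apply C→BE and equate their BE entries.
No row becomes fully distinguished — the join is lossy.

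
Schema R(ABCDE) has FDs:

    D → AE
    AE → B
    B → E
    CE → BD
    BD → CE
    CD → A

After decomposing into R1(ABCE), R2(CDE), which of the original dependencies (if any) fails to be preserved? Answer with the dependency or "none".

D → AE: restricted closure across fragments reaches AE.
AE → B lies within R1.
B → E lies within R1.
CE → BD: restricted closure across fragments reaches BD.
BD → CE: restricted closure across fragments reaches CE.
CD → A: restricted closure across fragments reaches A.
Every dependency is enforceable on the fragments, so the decomposition is dependency-preserving.

none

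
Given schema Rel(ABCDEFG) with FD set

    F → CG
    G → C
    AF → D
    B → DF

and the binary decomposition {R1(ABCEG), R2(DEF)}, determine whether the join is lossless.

Common attributes: R1 ∩ R2 = {E}.
No dependency enlarges {E}, so (E)⁺ = {E}.
The closure contains neither all of R1 = {ABCEG} nor all of R2 = {DEF}, so the common attributes are not a superkey of either fragment. The join is lossy.

No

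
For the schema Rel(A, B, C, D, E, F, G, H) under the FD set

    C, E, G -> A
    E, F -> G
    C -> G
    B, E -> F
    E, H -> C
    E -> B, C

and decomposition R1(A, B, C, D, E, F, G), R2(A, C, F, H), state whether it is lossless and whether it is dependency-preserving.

lossy but dependency-preserving

Lossless test: (A, C, F)⁺ = {A, C, F, G}, which is a superkey of neither fragment — lossy.
Dependency preservation: E, H → C is not contained in any single fragment, but the restricted closure of its left-hand side across the fragments still reaches the right-hand side; the remaining FDs each lie inside some fragment. All dependencies are preserved.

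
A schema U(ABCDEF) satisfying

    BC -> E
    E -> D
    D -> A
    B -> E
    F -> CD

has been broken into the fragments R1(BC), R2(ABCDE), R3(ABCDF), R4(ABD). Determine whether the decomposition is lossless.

Chase test. Columns are ABCDEF; row i has aⱼ where attribute j ∈ Ri, else bᵢⱼ.
Initial tableau (one row per fragment):
  row 1: b11 a2 a3 b14 b15 b16
  row 2: a1 a2 a3 a4 a5 b26
  row 3: a1 a2 a3 a4 b35 a6
  row 4: a1 a2 b43 a4 b45 b46
Rows 1 and 2 agree on BC; apply BC→E and equate their E entries.
Rows 1 and 3 agree on BC; apply BC→E and equate their E entries.
Rows 1 and 2 agree on E; apply E→D and equate their D entries.
Rows 1 and 2 agree on D; apply D→A and equate their A entries.
Rows 1 and 4 agree on B; apply B→E and equate their E entries.
Row 3 is now all distinguished symbols — the join is lossless.

Yes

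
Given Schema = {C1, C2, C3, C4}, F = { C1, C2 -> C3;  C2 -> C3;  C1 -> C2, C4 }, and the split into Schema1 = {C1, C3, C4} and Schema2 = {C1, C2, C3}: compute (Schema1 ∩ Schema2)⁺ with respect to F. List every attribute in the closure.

Schema1 ∩ Schema2 = {C1, C3}.
C1 → C2, C4 applies, adding C2, C4
Closure: {C1, C2, C3, C4}.

C1, C2, C3, C4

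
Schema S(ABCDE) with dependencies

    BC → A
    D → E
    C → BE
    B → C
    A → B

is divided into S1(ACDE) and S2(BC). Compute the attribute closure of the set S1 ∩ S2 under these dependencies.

S1 ∩ S2 = {C}.
C → BE applies, adding BE
BC → A applies, adding A
Closure: {ABCE}.

ABCE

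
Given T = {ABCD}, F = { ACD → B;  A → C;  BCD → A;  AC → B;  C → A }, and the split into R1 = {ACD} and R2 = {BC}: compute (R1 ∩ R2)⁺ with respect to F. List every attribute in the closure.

R1 ∩ R2 = {C}.
C → A applies, adding A
AC → B applies, adding B
Closure: {ABC}.

ABC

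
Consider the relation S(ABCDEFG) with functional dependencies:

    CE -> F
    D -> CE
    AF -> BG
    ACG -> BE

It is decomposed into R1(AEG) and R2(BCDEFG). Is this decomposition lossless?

Common attributes: R1 ∩ R2 = {EG}.
No dependency enlarges {EG}, so (EG)⁺ = {EG}.
The closure contains neither all of R1 = {AEG} nor all of R2 = {BCDEFG}, so the common attributes are not a superkey of either fragment. The join is lossy.

No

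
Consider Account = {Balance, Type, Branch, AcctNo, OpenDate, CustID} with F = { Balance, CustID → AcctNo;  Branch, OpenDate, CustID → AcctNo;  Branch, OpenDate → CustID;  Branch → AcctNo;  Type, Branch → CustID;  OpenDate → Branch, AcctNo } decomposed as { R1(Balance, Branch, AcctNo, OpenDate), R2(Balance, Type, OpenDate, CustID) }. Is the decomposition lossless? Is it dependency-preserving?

Lossless test: (Balance, OpenDate)⁺ = {Balance, Branch, AcctNo, OpenDate, CustID}, which contains all of one fragment — lossless.
Dependency preservation: the restricted closure of {Balance, CustID} across the fragments never reaches {AcctNo}, so Balance, CustID → AcctNo cannot be enforced without a join — not preserved.

lossless but not dependency-preserving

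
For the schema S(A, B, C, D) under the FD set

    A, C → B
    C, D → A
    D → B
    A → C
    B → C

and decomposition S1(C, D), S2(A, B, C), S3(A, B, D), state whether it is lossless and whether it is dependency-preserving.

lossless and dependency-preserving

Lossless test (chase): Rows 1 and 3 agree on D; apply D→B and equate their B entries. Rows 2 and 3 agree on A; apply A→C and equate their C entries. Rows 1 and 3 agree on C, D; apply C, D→A and equate their A entries. Row 1 is now all distinguished symbols — the join is lossless.
Dependency preservation: C, D → A is not contained in any single fragment, but the restricted closure of its left-hand side across the fragments still reaches the right-hand side; the remaining FDs each lie inside some fragment. All dependencies are preserved.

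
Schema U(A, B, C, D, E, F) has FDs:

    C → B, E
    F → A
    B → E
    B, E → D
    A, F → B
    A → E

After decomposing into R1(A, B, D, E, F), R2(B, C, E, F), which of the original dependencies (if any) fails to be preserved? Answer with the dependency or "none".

none

C → B, E lies within R2.
F → A lies within R1.
B → E lies within R1.
B, E → D lies within R1.
A, F → B lies within R1.
A → E lies within R1.
Every dependency is enforceable on the fragments, so the decomposition is dependency-preserving.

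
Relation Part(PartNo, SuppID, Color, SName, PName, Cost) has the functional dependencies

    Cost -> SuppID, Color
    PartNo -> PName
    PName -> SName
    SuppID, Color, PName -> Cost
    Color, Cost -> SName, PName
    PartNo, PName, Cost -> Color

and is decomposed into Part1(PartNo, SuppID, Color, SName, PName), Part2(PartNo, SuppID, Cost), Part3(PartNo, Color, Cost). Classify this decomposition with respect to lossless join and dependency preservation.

lossless but not dependency-preserving

Lossless test (chase): Rows 2 and 3 agree on Cost; apply Cost→SuppID, Color and equate their SuppID, Color entries. Rows 1 and 2 agree on PartNo; apply PartNo→PName and equate their PName entries. Rows 1 and 3 agree on PartNo; apply PartNo→PName and equate their PName entries. Rows 1 and 2 agree on PName; apply PName→SName and equate their SName entries. Rows 1 and 3 agree on PName; apply PName→SName and equate their SName entries. Rows 1 and 2 agree on SuppID, Color, PName; apply SuppID, Color, PName→Cost and equate their Cost entries. Row 1 is now all distinguished symbols — the join is lossless.
Dependency preservation: the restricted closure of {SuppID, Color, PName} across the fragments never reaches {Cost}, so SuppID, Color, PName → Cost cannot be enforced without a join — not preserved.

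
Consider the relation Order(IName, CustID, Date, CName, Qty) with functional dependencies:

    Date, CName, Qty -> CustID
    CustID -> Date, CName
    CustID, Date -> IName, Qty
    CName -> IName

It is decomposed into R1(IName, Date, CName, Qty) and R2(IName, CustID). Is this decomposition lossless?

Common attributes: R1 ∩ R2 = {IName}.
No dependency enlarges {IName}, so (IName)⁺ = {IName}.
The closure contains neither all of R1 = {IName, Date, CName, Qty} nor all of R2 = {IName, CustID}, so the common attributes are not a superkey of either fragment. The join is lossy.

No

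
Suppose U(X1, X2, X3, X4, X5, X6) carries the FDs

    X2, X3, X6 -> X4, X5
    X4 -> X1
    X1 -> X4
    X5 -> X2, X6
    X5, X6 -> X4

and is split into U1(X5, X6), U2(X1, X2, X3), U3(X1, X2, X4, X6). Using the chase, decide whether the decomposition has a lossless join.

Chase test. Columns are X1, X2, X3, X4, X5, X6; row i has aⱼ where attribute j ∈ Ui, else bᵢⱼ.
Initial tableau (one row per fragment):
  row 1: b11 b12 b13 b14 a5 a6
  row 2: a1 a2 a3 b24 b25 b26
  row 3: a1 a2 b33 a4 b35 a6
Rows 2 and 3 agree on X1; apply X1→X4 and equate their X4 entries.
No row becomes fully distinguished — the join is lossy.

No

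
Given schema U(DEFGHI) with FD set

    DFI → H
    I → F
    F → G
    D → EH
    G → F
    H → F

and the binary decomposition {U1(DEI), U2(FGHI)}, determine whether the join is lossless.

Common attributes: U1 ∩ U2 = {I}.
Closure of {I}: I → F applies, adding F; F → G applies, adding G. So (I)⁺ = {FGI}.
The closure contains neither all of U1 = {DEI} nor all of U2 = {FGHI}, so the common attributes are not a superkey of either fragment. The join is lossy.

No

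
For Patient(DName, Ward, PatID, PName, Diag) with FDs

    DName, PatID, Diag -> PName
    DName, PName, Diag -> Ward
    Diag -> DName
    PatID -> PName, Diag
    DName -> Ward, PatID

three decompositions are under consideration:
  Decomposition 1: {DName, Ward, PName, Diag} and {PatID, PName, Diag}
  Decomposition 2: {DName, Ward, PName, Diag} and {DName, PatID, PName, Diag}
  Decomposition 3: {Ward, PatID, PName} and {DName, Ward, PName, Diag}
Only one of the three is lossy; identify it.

Decomposition 3

Decomposition 1: common = {PName, Diag}, closure = {DName, Ward, PatID, PName, Diag} → lossless.
Decomposition 2: common = {DName, PName, Diag}, closure = {DName, Ward, PatID, PName, Diag} → lossless.
Decomposition 3: common = {Ward, PName}, closure = {Ward, PName} → lossy.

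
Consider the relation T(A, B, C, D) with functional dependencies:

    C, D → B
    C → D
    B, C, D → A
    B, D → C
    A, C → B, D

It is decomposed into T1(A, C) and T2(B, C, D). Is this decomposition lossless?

Common attributes: T1 ∩ T2 = {C}.
Closure of {C}: C → D applies, adding D; C, D → B applies, adding B; B, C, D → A applies, adding A. So (C)⁺ = {A, B, C, D}.
This closure contains every attribute of T1, so T1 ∩ T2 → T1. The join is lossless.

Yes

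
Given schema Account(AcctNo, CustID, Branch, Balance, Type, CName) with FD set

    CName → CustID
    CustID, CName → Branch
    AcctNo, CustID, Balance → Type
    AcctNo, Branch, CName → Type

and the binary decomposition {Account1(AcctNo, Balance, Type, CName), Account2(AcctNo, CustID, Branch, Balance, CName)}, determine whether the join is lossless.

Yes

Common attributes: Account1 ∩ Account2 = {AcctNo, Balance, CName}.
Closure of {AcctNo, Balance, CName}: CName → CustID applies, adding CustID; CustID, CName → Branch applies, adding Branch; AcctNo, CustID, Balance → Type applies, adding Type. So (AcctNo, Balance, CName)⁺ = {AcctNo, CustID, Branch, Balance, Type, CName}.
This closure contains every attribute of Account1, so Account1 ∩ Account2 → Account1. The join is lossless.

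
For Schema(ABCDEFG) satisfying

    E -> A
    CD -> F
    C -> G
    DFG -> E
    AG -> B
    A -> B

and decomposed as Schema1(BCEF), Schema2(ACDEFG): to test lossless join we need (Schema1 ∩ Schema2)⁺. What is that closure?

Schema1 ∩ Schema2 = {CEF}.
E → A applies, adding A
C → G applies, adding G
AG → B applies, adding B
Closure: {ABCEFG}.

ABCEFG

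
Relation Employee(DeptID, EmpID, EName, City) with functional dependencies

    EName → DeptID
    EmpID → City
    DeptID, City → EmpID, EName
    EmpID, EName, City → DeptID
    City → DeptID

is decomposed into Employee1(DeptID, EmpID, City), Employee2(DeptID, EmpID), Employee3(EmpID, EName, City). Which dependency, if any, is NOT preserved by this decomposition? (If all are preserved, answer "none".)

Check EName → DeptID: no single fragment contains all of {DeptID, EName}, and the restricted closure of {EName} across the fragments never reaches {DeptID}.
EmpID → City is preserved.
DeptID, City → EmpID, EName is preserved.
EmpID, EName, City → DeptID is preserved.
City → DeptID is preserved.

EName → DeptID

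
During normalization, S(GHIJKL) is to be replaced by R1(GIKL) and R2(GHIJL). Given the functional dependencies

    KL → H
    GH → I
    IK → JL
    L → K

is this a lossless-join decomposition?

Common attributes: R1 ∩ R2 = {GIL}.
Closure of {GIL}: L → K applies, adding K; KL → H applies, adding H; IK → JL applies, adding J. So (GIL)⁺ = {GHIJKL}.
This closure contains every attribute of R1, so R1 ∩ R2 → R1. The join is lossless.

Yes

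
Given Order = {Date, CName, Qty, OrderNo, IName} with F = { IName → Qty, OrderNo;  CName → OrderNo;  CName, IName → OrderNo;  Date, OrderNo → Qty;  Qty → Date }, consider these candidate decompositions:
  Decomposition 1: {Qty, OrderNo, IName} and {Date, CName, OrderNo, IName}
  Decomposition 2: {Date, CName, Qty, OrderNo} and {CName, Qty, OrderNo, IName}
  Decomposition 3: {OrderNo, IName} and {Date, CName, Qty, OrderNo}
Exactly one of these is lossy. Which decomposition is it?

Decomposition 1: common = {OrderNo, IName}, closure = {Date, Qty, OrderNo, IName} → lossless.
Decomposition 2: common = {CName, Qty, OrderNo}, closure = {Date, CName, Qty, OrderNo} → lossless.
Decomposition 3: common = {OrderNo}, closure = {OrderNo} → lossy.

Decomposition 3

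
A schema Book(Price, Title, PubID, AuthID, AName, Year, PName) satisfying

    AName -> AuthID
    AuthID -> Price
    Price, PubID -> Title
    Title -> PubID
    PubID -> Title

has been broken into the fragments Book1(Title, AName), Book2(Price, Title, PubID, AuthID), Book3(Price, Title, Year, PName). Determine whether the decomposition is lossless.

No

Chase test. Columns are Price, Title, PubID, AuthID, AName, Year, PName; row i has aⱼ where attribute j ∈ Booki, else bᵢⱼ.
Initial tableau (one row per fragment):
  row 1: b11 a2 b13 b14 a5 b16 b17
  row 2: a1 a2 a3 a4 b25 b26 b27
  row 3: a1 a2 b33 b34 b35 a6 a7
Rows 1 and 2 agree on Title; apply Title→PubID and equate their PubID entries.
Rows 1 and 3 agree on Title; apply Title→PubID and equate their PubID entries.
No row becomes fully distinguished — the join is lossy.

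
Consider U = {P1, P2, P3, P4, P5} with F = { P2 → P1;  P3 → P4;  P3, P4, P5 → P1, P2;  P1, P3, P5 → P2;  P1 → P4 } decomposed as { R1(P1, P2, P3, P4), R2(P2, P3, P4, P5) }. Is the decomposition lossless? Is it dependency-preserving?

Lossless test: (P2, P3, P4)⁺ = {P1, P2, P3, P4}, which contains all of one fragment — lossless.
Dependency preservation: P3, P4, P5 → P1, P2; P1, P3, P5 → P2 are not contained in any single fragment, but the restricted closure of each left-hand side across the fragments still reaches the right-hand side; the remaining FDs each lie inside some fragment. All dependencies are preserved.

lossless and dependency-preserving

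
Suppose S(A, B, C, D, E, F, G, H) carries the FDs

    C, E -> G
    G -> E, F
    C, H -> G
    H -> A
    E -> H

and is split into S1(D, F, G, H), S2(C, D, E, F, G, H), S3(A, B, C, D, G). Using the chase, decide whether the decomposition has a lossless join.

Chase test. Columns are A, B, C, D, E, F, G, H; row i has aⱼ where attribute j ∈ Si, else bᵢⱼ.
Initial tableau (one row per fragment):
  row 1: b11 b12 b13 a4 b15 a6 a7 a8
  row 2: b21 b22 a3 a4 a5 a6 a7 a8
  row 3: a1 a2 a3 a4 b35 b36 a7 b38
Rows 1 and 2 agree on G; apply G→E, F and equate their E, F entries.
Rows 1 and 3 agree on G; apply G→E, F and equate their E, F entries.
Rows 1 and 2 agree on H; apply H→A and equate their A entries.
Rows 1 and 3 agree on E; apply E→H and equate their H entries.
Rows 1 and 3 agree on H; apply H→A and equate their A entries.
Row 3 is now all distinguished symbols — the join is lossless.

Yes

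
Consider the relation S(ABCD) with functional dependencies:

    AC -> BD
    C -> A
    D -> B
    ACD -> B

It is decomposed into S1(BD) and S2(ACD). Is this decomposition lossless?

Common attributes: S1 ∩ S2 = {D}.
Closure of {D}: D → B applies, adding B. So (D)⁺ = {BD}.
This closure contains every attribute of S1, so S1 ∩ S2 → S1. The join is lossless.

Yes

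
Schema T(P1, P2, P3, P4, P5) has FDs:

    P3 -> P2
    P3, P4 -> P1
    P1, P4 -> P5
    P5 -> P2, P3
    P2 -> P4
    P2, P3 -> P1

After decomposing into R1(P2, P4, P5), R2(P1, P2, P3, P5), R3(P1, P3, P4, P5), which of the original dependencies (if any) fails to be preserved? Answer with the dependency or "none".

none

P3 → P2 lies within R2.
P3, P4 → P1 lies within R3.
P1, P4 → P5 lies within R3.
P5 → P2, P3 lies within R2.
P2 → P4 lies within R1.
P2, P3 → P1 lies within R2.
Every dependency is enforceable on the fragments, so the decomposition is dependency-preserving.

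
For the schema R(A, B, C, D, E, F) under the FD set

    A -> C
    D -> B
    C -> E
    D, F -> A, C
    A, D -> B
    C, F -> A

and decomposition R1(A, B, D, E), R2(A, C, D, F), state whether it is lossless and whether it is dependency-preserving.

Lossless test: (A, D)⁺ = {A, B, C, D, E}, which contains all of one fragment — lossless.
Dependency preservation: the restricted closure of {C} across the fragments never reaches {E}, so C → E cannot be enforced without a join — not preserved.

lossless but not dependency-preserving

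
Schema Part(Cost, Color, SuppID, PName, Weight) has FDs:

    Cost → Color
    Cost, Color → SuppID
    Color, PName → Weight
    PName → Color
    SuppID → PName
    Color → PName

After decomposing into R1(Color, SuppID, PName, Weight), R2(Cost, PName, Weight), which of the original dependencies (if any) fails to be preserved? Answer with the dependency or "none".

Check Cost, Color → SuppID: no single fragment contains all of {Cost, Color, SuppID}, and the restricted closure of {Cost, Color} across the fragments never reaches {SuppID}.
Cost → Color is preserved.
Color, PName → Weight is preserved.
PName → Color is preserved.
SuppID → PName is preserved.
Color → PName is preserved.

Cost, Color → SuppID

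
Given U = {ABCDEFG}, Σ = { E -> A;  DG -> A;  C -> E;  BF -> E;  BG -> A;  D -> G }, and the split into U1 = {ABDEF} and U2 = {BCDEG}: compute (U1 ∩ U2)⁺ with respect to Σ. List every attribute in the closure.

ABDEG

U1 ∩ U2 = {BDE}.
E → A applies, adding A
D → G applies, adding G
Closure: {ABDEG}.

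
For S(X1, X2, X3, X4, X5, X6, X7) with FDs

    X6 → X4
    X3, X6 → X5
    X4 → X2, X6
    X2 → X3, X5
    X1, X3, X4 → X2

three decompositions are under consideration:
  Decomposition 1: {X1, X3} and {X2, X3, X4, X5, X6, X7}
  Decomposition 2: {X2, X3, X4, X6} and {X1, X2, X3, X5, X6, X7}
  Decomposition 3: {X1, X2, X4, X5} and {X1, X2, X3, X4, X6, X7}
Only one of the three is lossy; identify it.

Decomposition 1: common = {X3}, closure = {X3} → lossy.
Decomposition 2: common = {X2, X3, X6}, closure = {X2, X3, X4, X5, X6} → lossless.
Decomposition 3: common = {X1, X2, X4}, closure = {X1, X2, X3, X4, X5, X6} → lossless.

Decomposition 1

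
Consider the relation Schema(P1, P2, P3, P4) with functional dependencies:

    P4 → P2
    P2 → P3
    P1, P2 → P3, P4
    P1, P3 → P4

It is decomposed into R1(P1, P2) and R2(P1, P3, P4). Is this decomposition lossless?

No

Common attributes: R1 ∩ R2 = {P1}.
No dependency enlarges {P1}, so (P1)⁺ = {P1}.
The closure contains neither all of R1 = {P1, P2} nor all of R2 = {P1, P3, P4}, so the common attributes are not a superkey of either fragment. The join is lossy.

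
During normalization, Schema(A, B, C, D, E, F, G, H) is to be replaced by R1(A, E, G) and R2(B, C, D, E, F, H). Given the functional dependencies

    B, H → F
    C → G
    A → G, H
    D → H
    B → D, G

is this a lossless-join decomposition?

No

Common attributes: R1 ∩ R2 = {E}.
No dependency enlarges {E}, so (E)⁺ = {E}.
The closure contains neither all of R1 = {A, E, G} nor all of R2 = {B, C, D, E, F, H}, so the common attributes are not a superkey of either fragment. The join is lossy.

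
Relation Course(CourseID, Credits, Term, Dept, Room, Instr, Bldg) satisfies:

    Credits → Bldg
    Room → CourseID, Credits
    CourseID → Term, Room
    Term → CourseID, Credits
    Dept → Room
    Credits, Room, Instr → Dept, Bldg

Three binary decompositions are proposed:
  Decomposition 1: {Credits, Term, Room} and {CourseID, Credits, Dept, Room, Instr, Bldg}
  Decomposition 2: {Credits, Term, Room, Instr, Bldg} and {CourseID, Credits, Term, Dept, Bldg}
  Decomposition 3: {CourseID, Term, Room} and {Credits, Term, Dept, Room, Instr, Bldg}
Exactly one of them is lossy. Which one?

Decomposition 2

Decomposition 1: common = {Credits, Room}, closure = {CourseID, Credits, Term, Room, Bldg} → lossless.
Decomposition 2: common = {Credits, Term, Bldg}, closure = {CourseID, Credits, Term, Room, Bldg} → lossy.
Decomposition 3: common = {Term, Room}, closure = {CourseID, Credits, Term, Room, Bldg} → lossless.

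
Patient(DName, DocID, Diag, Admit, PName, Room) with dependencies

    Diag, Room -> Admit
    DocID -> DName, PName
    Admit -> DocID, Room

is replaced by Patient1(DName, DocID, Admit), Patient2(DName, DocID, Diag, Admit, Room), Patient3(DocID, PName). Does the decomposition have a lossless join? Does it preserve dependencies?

Lossless test (chase): Rows 1 and 2 agree on DocID; apply DocID→DName, PName and equate their DName, PName entries. Rows 1 and 3 agree on DocID; apply DocID→DName, PName and equate their DName, PName entries. Rows 1 and 2 agree on Admit; apply Admit→DocID, Room and equate their DocID, Room entries. Row 2 is now all distinguished symbols — the join is lossless.
Dependency preservation: DocID → DName, PName is not contained in any single fragment, but the restricted closure of its left-hand side across the fragments still reaches the right-hand side; the remaining FDs each lie inside some fragment. All dependencies are preserved.

lossless and dependency-preserving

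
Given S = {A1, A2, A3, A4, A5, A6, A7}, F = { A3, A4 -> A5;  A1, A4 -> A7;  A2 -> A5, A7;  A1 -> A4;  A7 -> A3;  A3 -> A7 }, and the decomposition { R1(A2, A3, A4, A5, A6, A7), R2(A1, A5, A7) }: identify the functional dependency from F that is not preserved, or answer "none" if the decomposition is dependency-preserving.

A1 -> A4

Check A1 → A4: no single fragment contains all of {A1, A4}, and the restricted closure of {A1} across the fragments never reaches {A4}.
A3, A4 → A5 is preserved.
A1, A4 → A7 is preserved.
A2 → A5, A7 is preserved.
A7 → A3 is preserved.
A3 → A7 is preserved.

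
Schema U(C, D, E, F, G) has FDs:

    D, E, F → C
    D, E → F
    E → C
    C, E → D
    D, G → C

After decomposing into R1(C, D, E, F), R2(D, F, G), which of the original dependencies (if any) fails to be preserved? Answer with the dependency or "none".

Check D, G → C: no single fragment contains all of {C, D, G}, and the restricted closure of {D, G} across the fragments never reaches {C}.
D, E, F → C is preserved.
D, E → F is preserved.
E → C is preserved.
C, E → D is preserved.

D, G → C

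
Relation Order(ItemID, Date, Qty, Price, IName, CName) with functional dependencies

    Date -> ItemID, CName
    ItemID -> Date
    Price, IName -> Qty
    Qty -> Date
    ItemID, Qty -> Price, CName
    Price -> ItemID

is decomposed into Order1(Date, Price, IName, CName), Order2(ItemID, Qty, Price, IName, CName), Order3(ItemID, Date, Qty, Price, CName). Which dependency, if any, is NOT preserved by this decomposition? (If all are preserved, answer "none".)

Date → ItemID, CName lies within Order3.
ItemID → Date lies within Order3.
Price, IName → Qty lies within Order2.
Qty → Date lies within Order3.
ItemID, Qty → Price, CName lies within Order2.
Price → ItemID lies within Order2.
Every dependency is enforceable on the fragments, so the decomposition is dependency-preserving.

none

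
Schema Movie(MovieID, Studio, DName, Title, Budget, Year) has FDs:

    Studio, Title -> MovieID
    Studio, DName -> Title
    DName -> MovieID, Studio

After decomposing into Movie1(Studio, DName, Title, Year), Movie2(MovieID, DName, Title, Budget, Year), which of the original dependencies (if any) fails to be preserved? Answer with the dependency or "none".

Check Studio, Title → MovieID: no single fragment contains all of {MovieID, Studio, Title}, and the restricted closure of {Studio, Title} across the fragments never reaches {MovieID}.
Studio, DName → Title is preserved.
DName → MovieID, Studio is preserved.

Studio, Title -> MovieID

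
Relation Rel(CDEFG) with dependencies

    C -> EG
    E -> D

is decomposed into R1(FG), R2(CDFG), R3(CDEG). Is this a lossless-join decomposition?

Chase test. Columns are CDEFG; row i has aⱼ where attribute j ∈ Ri, else bᵢⱼ.
Initial tableau (one row per fragment):
  row 1: b11 b12 b13 a4 a5
  row 2: a1 a2 b23 a4 a5
  row 3: a1 a2 a3 b34 a5
Rows 2 and 3 agree on C; apply C→EG and equate their EG entries.
Row 2 is now all distinguished symbols — the join is lossless.

Yes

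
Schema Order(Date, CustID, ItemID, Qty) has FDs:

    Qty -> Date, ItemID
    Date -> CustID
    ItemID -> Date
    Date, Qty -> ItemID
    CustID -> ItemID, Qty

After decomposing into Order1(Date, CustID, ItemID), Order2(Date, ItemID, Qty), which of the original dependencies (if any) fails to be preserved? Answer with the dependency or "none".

none

Qty → Date, ItemID lies within Order2.
Date → CustID lies within Order1.
ItemID → Date lies within Order1.
Date, Qty → ItemID lies within Order2.
CustID → ItemID, Qty: restricted closure across fragments reaches ItemID, Qty.
Every dependency is enforceable on the fragments, so the decomposition is dependency-preserving.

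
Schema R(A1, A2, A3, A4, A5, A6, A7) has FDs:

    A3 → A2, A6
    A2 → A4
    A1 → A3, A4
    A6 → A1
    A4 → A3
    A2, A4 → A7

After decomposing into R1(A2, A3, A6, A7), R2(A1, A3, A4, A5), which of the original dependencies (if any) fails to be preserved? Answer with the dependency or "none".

none

A3 → A2, A6 lies within R1.
A2 → A4: restricted closure across fragments reaches A4.
A1 → A3, A4 lies within R2.
A6 → A1: restricted closure across fragments reaches A1.
A4 → A3 lies within R2.
A2, A4 → A7: restricted closure across fragments reaches A7.
Every dependency is enforceable on the fragments, so the decomposition is dependency-preserving.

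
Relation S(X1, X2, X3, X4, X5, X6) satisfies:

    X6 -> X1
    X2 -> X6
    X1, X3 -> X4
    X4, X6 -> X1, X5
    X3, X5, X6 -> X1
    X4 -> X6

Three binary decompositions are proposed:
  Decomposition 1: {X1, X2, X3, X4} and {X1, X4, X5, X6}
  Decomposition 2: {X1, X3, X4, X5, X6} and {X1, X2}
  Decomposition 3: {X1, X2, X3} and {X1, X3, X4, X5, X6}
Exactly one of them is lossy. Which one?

Decomposition 1: common = {X1, X4}, closure = {X1, X4, X5, X6} → lossless.
Decomposition 2: common = {X1}, closure = {X1} → lossy.
Decomposition 3: common = {X1, X3}, closure = {X1, X3, X4, X5, X6} → lossless.

Decomposition 2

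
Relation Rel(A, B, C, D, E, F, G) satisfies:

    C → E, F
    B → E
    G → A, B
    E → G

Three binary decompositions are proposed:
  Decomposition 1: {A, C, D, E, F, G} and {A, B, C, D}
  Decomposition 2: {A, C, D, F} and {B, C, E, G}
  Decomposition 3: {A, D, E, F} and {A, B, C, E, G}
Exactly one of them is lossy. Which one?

Decomposition 3

Decomposition 1: common = {A, C, D}, closure = {A, B, C, D, E, F, G} → lossless.
Decomposition 2: common = {C}, closure = {A, B, C, E, F, G} → lossless.
Decomposition 3: common = {A, E}, closure = {A, B, E, G} → lossy.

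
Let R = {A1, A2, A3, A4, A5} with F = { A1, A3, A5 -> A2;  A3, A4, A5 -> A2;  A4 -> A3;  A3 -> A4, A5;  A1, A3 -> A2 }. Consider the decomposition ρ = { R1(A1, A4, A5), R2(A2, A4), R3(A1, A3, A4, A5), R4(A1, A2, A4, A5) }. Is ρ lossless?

Chase test. Columns are A1, A2, A3, A4, A5; row i has aⱼ where attribute j ∈ Ri, else bᵢⱼ.
Initial tableau (one row per fragment):
  row 1: a1 b12 b13 a4 a5
  row 2: b21 a2 b23 a4 b25
  row 3: a1 b32 a3 a4 a5
  row 4: a1 a2 b43 a4 a5
Rows 1 and 2 agree on A4; apply A4→A3 and equate their A3 entries.
Rows 1 and 3 agree on A4; apply A4→A3 and equate their A3 entries.
Rows 1 and 4 agree on A4; apply A4→A3 and equate their A3 entries.
Rows 1 and 2 agree on A3; apply A3→A4, A5 and equate their A4, A5 entries.
Rows 1 and 3 agree on A1, A3; apply A1, A3→A2 and equate their A2 entries.
Rows 1 and 4 agree on A1, A3; apply A1, A3→A2 and equate their A2 entries.
Row 1 is now all distinguished symbols — the join is lossless.

Yes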